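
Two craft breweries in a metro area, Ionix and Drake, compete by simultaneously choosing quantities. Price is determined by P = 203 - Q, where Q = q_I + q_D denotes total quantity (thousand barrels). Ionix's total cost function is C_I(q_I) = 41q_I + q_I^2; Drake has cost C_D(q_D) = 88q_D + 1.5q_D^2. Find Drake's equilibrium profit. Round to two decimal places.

614.99

Ionix's profit: π_I = (203 - Q)q_I - (41q_I + q_I²). Setting ∂π_I/∂q_I = 0: 162 - 4q_I - (q_D) = 0.
Drake's profit: π_D = (203 - Q)q_D - (88q_D + (3/2)q_D²). Setting ∂π_D/∂q_D = 0: 115 - 5q_D - (q_I) = 0.
So q_I = (162 - q_D)/4 and q_D = (115 - q_I)/5.
Solving the pair: q_I = 695/19, q_D = 298/19.
Price P = 203 - 993/19 = 150.7368.
Drake's profit: 150.7368·(298/19) - 88·(298/19) - (3/2)(298/19)² = 614.9861.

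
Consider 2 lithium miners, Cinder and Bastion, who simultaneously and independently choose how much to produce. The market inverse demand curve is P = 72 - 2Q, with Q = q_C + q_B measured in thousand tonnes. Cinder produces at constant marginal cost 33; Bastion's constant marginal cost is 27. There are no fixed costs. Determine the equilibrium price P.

Cinder's profit: π_C = (72 - 2Q)q_C - (33q_C). Setting ∂π_C/∂q_C = 0: 39 - 4q_C - 2(q_B) = 0.
Bastion's first-order condition: 45 - 4q_B - 2(q_C) = 0.
Rearranging gives the reaction functions q_C = (39 - 2q_B)/4 and q_B = (45 - 2q_C)/4.
Substituting one into the other gives q_C = 11/2 and q_B = 17/2.
Total output Q = 14, so price P = 72 - 2·14 = 44.

44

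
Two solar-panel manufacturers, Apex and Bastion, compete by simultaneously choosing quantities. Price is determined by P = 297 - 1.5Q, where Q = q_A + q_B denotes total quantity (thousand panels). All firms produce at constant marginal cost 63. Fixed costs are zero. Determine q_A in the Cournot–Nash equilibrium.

Each firm earns π_i = (297 - 1.5Q)q_i - 63q_i.
First-order condition (treating rivals' output as given): 234 - 3q_i - (3/2)q_j = 0.
With identical firms every q_j equals q_i, so q_j = q_i and 234 = (9/2)q_i, giving q_i = 52.

52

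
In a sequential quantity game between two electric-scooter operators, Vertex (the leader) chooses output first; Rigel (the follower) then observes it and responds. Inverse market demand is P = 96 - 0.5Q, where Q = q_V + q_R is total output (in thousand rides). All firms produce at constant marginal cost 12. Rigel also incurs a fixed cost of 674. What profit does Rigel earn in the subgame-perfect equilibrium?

The follower Rigel best-responds to any q_V: π_R = (96 - 0.5Q)q_R - 12q_R.
∂π_R/∂q_R = 84 - (1/2)q_V - q_R = 0 gives the reaction function q_R = (84 - (1/2)q_V).
Vertex substitutes q_R(q_V) into its own profit: π_V = q_V(96 - (1/2)q_V - (84 - (1/2)q_V)/2) - 12q_V = (54 - (1/4)q_V)q_V - 12q_V.
Maximising: ∂π_V/∂q_V = 42 - (1/2)q_V = 0, giving q_V = 84.
Then q_R = (84 - (1/2)·84) = 42.
Price P = 96 - (1/2)·126 = 33.
Rigel's profit: (33 - 12)·42 - 674 = 208.

208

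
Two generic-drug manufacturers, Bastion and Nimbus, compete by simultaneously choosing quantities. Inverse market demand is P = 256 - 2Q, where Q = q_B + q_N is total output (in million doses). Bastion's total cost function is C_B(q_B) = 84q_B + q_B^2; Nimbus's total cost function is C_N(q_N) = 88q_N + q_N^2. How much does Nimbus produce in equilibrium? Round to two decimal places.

Bastion's profit: π_B = (256 - 2Q)q_B - (84q_B + q_B²). Setting ∂π_B/∂q_B = 0: 172 - 6q_B - 2(q_N) = 0.
Nimbus's first-order condition: 168 - 6q_N - 2(q_B) = 0.
Rearranging gives the reaction functions q_B = (172 - 2q_N)/6 and q_N = (168 - 2q_B)/6.
Substituting one into the other gives q_B = 87/4 and q_N = 83/4.

20.75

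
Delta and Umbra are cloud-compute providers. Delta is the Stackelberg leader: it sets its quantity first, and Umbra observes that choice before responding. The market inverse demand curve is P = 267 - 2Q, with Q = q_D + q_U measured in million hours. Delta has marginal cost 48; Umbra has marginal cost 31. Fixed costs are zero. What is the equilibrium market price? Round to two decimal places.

98.50

The follower Umbra best-responds to any q_D: π_U = (267 - 2Q)q_U - 31q_U.
∂π_U/∂q_U = 236 - 2q_D - 4q_U = 0 gives the reaction function q_U = (236 - 2q_D)/4.
Delta substitutes q_U(q_D) into its own profit: π_D = q_D(267 - 2q_D - (236 - 2q_D)/2) - 48q_D = (149 - q_D)q_D - 48q_D.
Leader FOC: 101 - 2q_D = 0, so q_D = 101/2.
Then q_U = (236 - 2·(101/2))/4 = 135/4.
Total output Q = 337/4, so price P = 267 - 2·(337/4) = 197/2.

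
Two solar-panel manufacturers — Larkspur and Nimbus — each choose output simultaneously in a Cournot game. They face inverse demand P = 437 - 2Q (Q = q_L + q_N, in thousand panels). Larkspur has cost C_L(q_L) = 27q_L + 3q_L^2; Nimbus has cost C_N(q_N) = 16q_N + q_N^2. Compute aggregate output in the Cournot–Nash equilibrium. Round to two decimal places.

89.43

Larkspur's profit: π_L = (437 - 2Q)q_L - (27q_L + 3q_L²). Setting ∂π_L/∂q_L = 0: 410 - 10q_L - 2(q_N) = 0.
Nimbus's first-order condition: 421 - 6q_N - 2(q_L) = 0.
Best responses: q_L = (410 - 2q_N)/10, q_N = (421 - 2q_L)/6.
Solving the pair: q_L = 809/28, q_N = 1695/28.
Total output Q = 809/28 + 1695/28 = 626/7.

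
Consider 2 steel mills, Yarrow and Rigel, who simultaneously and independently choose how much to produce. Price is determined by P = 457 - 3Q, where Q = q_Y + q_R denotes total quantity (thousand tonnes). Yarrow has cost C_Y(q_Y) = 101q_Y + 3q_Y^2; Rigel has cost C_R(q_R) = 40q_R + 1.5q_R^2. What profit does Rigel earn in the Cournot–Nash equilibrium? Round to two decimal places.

7112.99

Yarrow's profit: π_Y = (457 - 3Q)q_Y - (101q_Y + 3q_Y²). Setting ∂π_Y/∂q_Y = 0: 356 - 12q_Y - 3(q_R) = 0.
Rigel's first-order condition: 417 - 9q_R - 3(q_Y) = 0.
So q_Y = (356 - 3q_R)/12 and q_R = (417 - 3q_Y)/9.
Solving the pair: q_Y = 217/11, q_R = 1312/33.
Price P = 457 - 3·(1963/33) = 278.5455.
Rigel's profit: 278.5455·(1312/33) - 40·(1312/33) - (3/2)(1312/33)² = 7112.9917.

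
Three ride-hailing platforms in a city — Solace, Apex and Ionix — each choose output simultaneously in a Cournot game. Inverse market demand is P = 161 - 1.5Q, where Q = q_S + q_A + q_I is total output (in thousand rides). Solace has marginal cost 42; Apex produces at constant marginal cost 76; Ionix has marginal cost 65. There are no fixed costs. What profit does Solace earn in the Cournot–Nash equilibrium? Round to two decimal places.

1290.67

Solace's profit: π_S = (161 - 1.5Q)q_S - (42q_S). Setting ∂π_S/∂q_S = 0: 119 - 3q_S - (3/2)(q_A + q_I) = 0.
Apex's profit: π_A = (161 - 1.5Q)q_A - (76q_A). Setting ∂π_A/∂q_A = 0: 85 - 3q_A - (3/2)(q_S + q_I) = 0.
Ionix's first-order condition: 96 - 3q_I - (3/2)(q_S + q_A) = 0.
Adding the 3 conditions: 300 − 3Q − 3Q = 0, i.e. Q = 50.
Back-substituting: q_S = (119 − 75)/(3/2) = 88/3, q_A = (85 − 75)/(3/2) = 20/3, q_I = (96 − 75)/(3/2) = 14.
Price P = 161 - (3/2)·50 = 86.
Solace's profit: (86 - 42)·(88/3) = 1290.6667.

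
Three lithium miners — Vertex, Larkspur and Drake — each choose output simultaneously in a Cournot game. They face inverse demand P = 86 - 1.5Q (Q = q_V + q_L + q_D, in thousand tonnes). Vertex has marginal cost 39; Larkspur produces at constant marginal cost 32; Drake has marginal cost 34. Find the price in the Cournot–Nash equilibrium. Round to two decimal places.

Vertex's profit: π_V = (86 - 1.5Q)q_V - (39q_V). Setting ∂π_V/∂q_V = 0: 47 - 3q_V - (3/2)(q_L + q_D) = 0.
Larkspur's profit: π_L = (86 - 1.5Q)q_L - (32q_L). Setting ∂π_L/∂q_L = 0: 54 - 3q_L - (3/2)(q_V + q_D) = 0.
Drake's profit: π_D = (86 - 1.5Q)q_D - (34q_D). Setting ∂π_D/∂q_D = 0: 52 - 3q_D - (3/2)(q_V + q_L) = 0.
Adding the 3 first-order conditions: 153 − 6Q = 0, so Q = 51/2.
Back-substituting: q_V = (47 − 153/4)/(3/2) = 35/6, q_L = (54 − 153/4)/(3/2) = 21/2, q_D = (52 − 153/4)/(3/2) = 55/6.
Total output Q = 51/2, so price P = 86 - (3/2)·(51/2) = 191/4.

47.75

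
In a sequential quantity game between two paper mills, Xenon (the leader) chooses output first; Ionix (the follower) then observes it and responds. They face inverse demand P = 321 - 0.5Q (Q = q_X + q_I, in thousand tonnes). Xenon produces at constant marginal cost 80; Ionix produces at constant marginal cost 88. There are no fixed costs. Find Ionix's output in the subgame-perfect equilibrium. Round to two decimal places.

Solve by backward induction. Given q_X, the follower Ionix maximises π_I = (321 - (1/2)q_X - (1/2)q_I)q_I - 88q_I.
Setting the follower's marginal profit to zero, 233 - (1/2)q_X - q_I = 0, i.e. q_I = (233 - (1/2)q_X).
Xenon substitutes q_I(q_X) into its own profit: π_X = q_X(321 - (1/2)q_X - (233 - (1/2)q_X)/2) - 80q_X = (409/2 - (1/4)q_X)q_X - 80q_X.
Leader FOC: 249/2 - (1/2)q_X = 0, so q_X = 249.
Then q_I = (233 - (1/2)·249) = 217/2.

108.50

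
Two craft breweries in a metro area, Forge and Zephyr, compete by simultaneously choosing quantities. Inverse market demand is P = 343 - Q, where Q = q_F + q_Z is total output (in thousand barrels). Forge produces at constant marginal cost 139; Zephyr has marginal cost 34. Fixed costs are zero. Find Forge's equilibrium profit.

Forge's profit: π_F = (343 - Q)q_F - (139q_F). Setting ∂π_F/∂q_F = 0: 204 - 2q_F - (q_Z) = 0.
Zephyr's profit: π_Z = (343 - Q)q_Z - (34q_Z). Setting ∂π_Z/∂q_Z = 0: 309 - 2q_Z - (q_F) = 0.
Best responses: q_F = (204 - q_Z)/2, q_Z = (309 - q_F)/2.
Solving the pair: q_F = 33, q_Z = 138.
Price P = 343 - 171 = 172.
Forge's profit: (172 - 139)·33 = 1089.

1089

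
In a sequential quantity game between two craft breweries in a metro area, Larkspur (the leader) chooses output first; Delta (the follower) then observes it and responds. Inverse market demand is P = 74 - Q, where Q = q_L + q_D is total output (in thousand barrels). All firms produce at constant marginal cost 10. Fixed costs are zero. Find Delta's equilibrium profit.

Solve by backward induction. Given q_L, the follower Delta maximises π_D = (74 - q_L - q_D)q_D - 10q_D.
Follower FOC: 64 - q_L - 2q_D = 0, so q_D(q_L) = (64 - q_L)/2.
Larkspur substitutes q_D(q_L) into its own profit: π_L = q_L(74 - q_L - (64 - q_L)/2) - 10q_L = (42 - (1/2)q_L)q_L - 10q_L.
Leader FOC: 32 - q_L = 0, so q_L = 32.
Then q_D = (64 - 32)/2 = 16.
Price P = 74 - 48 = 26.
Delta's profit: (26 - 10)·16 = 256.

256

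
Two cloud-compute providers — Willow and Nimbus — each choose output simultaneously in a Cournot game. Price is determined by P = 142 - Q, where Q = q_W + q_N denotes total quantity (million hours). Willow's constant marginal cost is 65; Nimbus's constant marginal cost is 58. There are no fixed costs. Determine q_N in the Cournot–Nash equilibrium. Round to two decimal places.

Willow's profit: π_W = (142 - Q)q_W - (65q_W). Setting ∂π_W/∂q_W = 0: 77 - 2q_W - (q_N) = 0.
Nimbus's profit: π_N = (142 - Q)q_N - (58q_N). Setting ∂π_N/∂q_N = 0: 84 - 2q_N - (q_W) = 0.
Rearranging gives the reaction functions q_W = (77 - q_N)/2 and q_N = (84 - q_W)/2.
Solving the pair: q_W = 70/3, q_N = 91/3.

30.33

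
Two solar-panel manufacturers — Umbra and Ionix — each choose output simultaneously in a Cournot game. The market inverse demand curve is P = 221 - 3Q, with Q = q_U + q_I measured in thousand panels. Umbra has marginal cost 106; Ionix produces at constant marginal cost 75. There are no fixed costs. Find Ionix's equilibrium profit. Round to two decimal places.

Umbra's profit: π_U = (221 - 3Q)q_U - (106q_U). Setting ∂π_U/∂q_U = 0: 115 - 6q_U - 3(q_I) = 0.
Ionix's profit: π_I = (221 - 3Q)q_I - (75q_I). Setting ∂π_I/∂q_I = 0: 146 - 6q_I - 3(q_U) = 0.
Best responses: q_U = (115 - 3q_I)/6, q_I = (146 - 3q_U)/6.
Substituting one into the other gives q_U = 28/3 and q_I = 59/3.
Price P = 221 - 3·29 = 134.
Ionix's profit: (134 - 75)·(59/3) = 1160.3333.

1160.33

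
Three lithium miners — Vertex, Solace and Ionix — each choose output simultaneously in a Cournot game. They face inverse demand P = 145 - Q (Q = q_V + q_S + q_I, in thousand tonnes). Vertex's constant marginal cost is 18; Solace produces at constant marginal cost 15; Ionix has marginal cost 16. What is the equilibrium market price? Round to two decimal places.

48.50

Vertex's profit: π_V = (145 - Q)q_V - (18q_V). Setting ∂π_V/∂q_V = 0: 127 - 2q_V - (q_S + q_I) = 0.
Solace's first-order condition: 130 - 2q_S - (q_V + q_I) = 0.
Ionix's profit: π_I = (145 - Q)q_I - (16q_I). Setting ∂π_I/∂q_I = 0: 129 - 2q_I - (q_V + q_S) = 0.
Adding the 3 first-order conditions: 386 − 4Q = 0, so Q = 193/2.
Back-substituting: q_V = (127 − 193/2) = 61/2, q_S = (130 − 193/2) = 67/2, q_I = (129 − 193/2) = 65/2.
Total output Q = 193/2, so price P = 145 - 193/2 = 97/2.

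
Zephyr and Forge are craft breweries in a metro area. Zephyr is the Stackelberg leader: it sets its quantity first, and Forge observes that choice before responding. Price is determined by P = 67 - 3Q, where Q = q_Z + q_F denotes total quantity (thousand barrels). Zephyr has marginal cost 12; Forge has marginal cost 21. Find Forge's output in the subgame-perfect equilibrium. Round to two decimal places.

Solve by backward induction. Given q_Z, the follower Forge maximises π_F = (67 - 3q_Z - 3q_F)q_F - 21q_F.
Follower FOC: 46 - 3q_Z - 6q_F = 0, so q_F(q_Z) = (46 - 3q_Z)/6.
Zephyr substitutes q_F(q_Z) into its own profit: π_Z = q_Z(67 - 3q_Z - (46 - 3q_Z)/2) - 12q_Z = (44 - (3/2)q_Z)q_Z - 12q_Z.
Leader FOC: 32 - 3q_Z = 0, so q_Z = 32/3.
Then q_F = (46 - 3·(32/3))/6 = 7/3.

2.33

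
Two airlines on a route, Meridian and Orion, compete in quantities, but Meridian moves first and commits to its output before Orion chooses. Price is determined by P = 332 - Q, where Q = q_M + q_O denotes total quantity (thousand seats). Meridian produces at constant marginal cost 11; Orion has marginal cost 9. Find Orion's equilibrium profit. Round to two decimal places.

The follower Orion best-responds to any q_M: π_O = (332 - Q)q_O - 9q_O.
Follower FOC: 323 - q_M - 2q_O = 0, so q_O(q_M) = (323 - q_M)/2.
Meridian substitutes q_O(q_M) into its own profit: π_M = q_M(332 - q_M - (323 - q_M)/2) - 11q_M = (341/2 - (1/2)q_M)q_M - 11q_M.
The leader's first-order condition 319/2 - q_M = 0 yields q_M = 319/2.
Then q_O = (323 - 319/2)/2 = 327/4.
Price P = 332 - 965/4 = 363/4.
Orion's profit: (363/4 - 9)·(327/4) = 6683.0625.

6683.06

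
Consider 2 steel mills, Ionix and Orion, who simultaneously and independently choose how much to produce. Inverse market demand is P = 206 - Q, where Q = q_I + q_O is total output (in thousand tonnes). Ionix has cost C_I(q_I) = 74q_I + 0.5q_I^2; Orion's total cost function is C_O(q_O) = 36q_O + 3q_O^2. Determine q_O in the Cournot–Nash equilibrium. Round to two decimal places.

Ionix's profit: π_I = (206 - Q)q_I - (74q_I + (1/2)q_I²). Setting ∂π_I/∂q_I = 0: 132 - 3q_I - (q_O) = 0.
Orion's profit: π_O = (206 - Q)q_O - (36q_O + 3q_O²). Setting ∂π_O/∂q_O = 0: 170 - 8q_O - (q_I) = 0.
Rearranging gives the reaction functions q_I = (132 - q_O)/3 and q_O = (170 - q_I)/8.
Substituting one into the other gives q_I = 886/23 and q_O = 378/23.

16.43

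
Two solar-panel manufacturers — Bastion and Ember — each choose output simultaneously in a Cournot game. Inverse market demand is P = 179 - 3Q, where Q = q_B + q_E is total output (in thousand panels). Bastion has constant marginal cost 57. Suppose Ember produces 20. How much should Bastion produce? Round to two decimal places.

10.33

With the rival's output fixed at 20, Bastion's profit is π_B = (179 - 3·20 - 3q_B)q_B - (57q_B) = (119 - 3q_B)q_B - (57q_B).
∂π_B/∂q_B = 62 - 6q_B = 0, so q_B = 31/3.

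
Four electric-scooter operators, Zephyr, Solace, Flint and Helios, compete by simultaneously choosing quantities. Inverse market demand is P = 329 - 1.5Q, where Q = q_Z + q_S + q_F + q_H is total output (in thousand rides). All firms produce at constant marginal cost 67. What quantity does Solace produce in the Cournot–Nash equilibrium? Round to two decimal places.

34.93

Each firm earns π_i = (329 - 1.5Q)q_i - 67q_i.
Setting ∂π_i/∂q_i = 0 with rivals' quantities fixed: 262 - 3q_i - (3/2)·Σ_{j≠i} q_j = 0.
By symmetry each firm produces the same amount; substituting Σ_{j≠i} q_j = 3q_i yields q_i = 262/(15/2) = 524/15.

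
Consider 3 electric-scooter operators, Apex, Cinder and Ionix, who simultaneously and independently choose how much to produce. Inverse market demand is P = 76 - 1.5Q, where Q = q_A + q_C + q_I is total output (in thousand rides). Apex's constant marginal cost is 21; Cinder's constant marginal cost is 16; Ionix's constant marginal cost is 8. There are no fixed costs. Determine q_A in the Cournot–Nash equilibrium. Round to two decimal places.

Apex's profit: π_A = (76 - 1.5Q)q_A - (21q_A). Setting ∂π_A/∂q_A = 0: 55 - 3q_A - (3/2)(q_C + q_I) = 0.
Cinder's first-order condition: 60 - 3q_C - (3/2)(q_A + q_I) = 0.
Ionix's profit: π_I = (76 - 1.5Q)q_I - (8q_I). Setting ∂π_I/∂q_I = 0: 68 - 3q_I - (3/2)(q_A + q_C) = 0.
Adding the 3 first-order conditions: 183 − 6Q = 0, so Q = 61/2.
Back-substituting: q_A = (55 − 183/4)/(3/2) = 37/6, q_C = (60 − 183/4)/(3/2) = 19/2, q_I = (68 − 183/4)/(3/2) = 89/6.

6.17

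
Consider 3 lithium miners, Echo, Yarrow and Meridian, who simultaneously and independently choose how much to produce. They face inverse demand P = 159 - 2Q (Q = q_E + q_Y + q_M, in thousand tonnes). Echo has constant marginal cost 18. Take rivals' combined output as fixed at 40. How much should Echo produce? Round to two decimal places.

With rivals' combined output fixed at 40, Echo's profit is π_E = (159 - 2·40 - 2q_E)q_E - (18q_E) = (79 - 2q_E)q_E - (18q_E).
∂π_E/∂q_E = 61 - 4q_E = 0, so q_E = 61/4.

15.25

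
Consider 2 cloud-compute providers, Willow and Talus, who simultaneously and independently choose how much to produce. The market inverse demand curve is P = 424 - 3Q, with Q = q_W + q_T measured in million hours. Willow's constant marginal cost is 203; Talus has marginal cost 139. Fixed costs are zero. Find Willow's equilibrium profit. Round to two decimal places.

912.93

Willow's profit: π_W = (424 - 3Q)q_W - (203q_W). Setting ∂π_W/∂q_W = 0: 221 - 6q_W - 3(q_T) = 0.
Talus's first-order condition: 285 - 6q_T - 3(q_W) = 0.
So q_W = (221 - 3q_T)/6 and q_T = (285 - 3q_W)/6.
Substituting one into the other gives q_W = 157/9 and q_T = 349/9.
Price P = 424 - 3·(506/9) = 766/3.
Willow's profit: (766/3 - 203)·(157/9) = 912.9259.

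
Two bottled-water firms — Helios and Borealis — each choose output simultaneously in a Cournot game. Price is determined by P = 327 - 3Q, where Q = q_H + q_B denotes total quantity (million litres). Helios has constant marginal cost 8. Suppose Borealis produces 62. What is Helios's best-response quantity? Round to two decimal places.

22.17

With the rival's output fixed at 62, Helios's profit is π_H = (327 - 3·62 - 3q_H)q_H - (8q_H) = (141 - 3q_H)q_H - (8q_H).
∂π_H/∂q_H = 133 - 6q_H = 0, so q_H = 133/6.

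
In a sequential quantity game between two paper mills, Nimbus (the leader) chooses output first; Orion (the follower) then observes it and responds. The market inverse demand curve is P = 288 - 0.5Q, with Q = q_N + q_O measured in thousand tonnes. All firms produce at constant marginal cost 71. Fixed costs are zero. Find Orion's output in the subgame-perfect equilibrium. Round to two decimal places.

The follower Orion best-responds to any q_N: π_O = (288 - 0.5Q)q_O - 71q_O.
∂π_O/∂q_O = 217 - (1/2)q_N - q_O = 0 gives the reaction function q_O = (217 - (1/2)q_N).
Nimbus substitutes q_O(q_N) into its own profit: π_N = q_N(288 - (1/2)q_N - (217 - (1/2)q_N)/2) - 71q_N = (359/2 - (1/4)q_N)q_N - 71q_N.
Leader FOC: 217/2 - (1/2)q_N = 0, so q_N = 217.
Then q_O = (217 - (1/2)·217) = 217/2.

108.50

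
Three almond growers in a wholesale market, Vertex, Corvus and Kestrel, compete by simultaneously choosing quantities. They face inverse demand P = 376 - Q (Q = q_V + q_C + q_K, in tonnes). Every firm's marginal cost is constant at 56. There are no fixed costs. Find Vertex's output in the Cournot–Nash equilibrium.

80

Each firm earns π_i = (376 - Q)q_i - 56q_i.
First-order condition (treating rivals' output as given): 320 - 2q_i - Σ_{j≠i} q_j = 0.
With identical firms every q_j equals q_i, so Σ_{j≠i} q_j = 2q_i and 320 = 4q_i, giving q_i = 80.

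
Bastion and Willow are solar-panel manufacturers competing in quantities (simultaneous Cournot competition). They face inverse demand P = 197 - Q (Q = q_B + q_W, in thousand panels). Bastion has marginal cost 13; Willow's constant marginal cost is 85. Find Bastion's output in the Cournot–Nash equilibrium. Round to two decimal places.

85.33

Bastion's profit: π_B = (197 - Q)q_B - (13q_B). Setting ∂π_B/∂q_B = 0: 184 - 2q_B - (q_W) = 0.
Willow's first-order condition: 112 - 2q_W - (q_B) = 0.
So q_B = (184 - q_W)/2 and q_W = (112 - q_B)/2.
Solving the pair: q_B = 256/3, q_W = 40/3.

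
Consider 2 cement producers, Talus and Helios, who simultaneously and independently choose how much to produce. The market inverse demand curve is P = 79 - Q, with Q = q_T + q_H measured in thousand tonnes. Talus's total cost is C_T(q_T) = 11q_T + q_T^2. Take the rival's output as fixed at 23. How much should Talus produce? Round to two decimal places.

With the rival's output fixed at 23, Talus's profit is π_T = (79 - 23 - q_T)q_T - (11q_T + q_T²) = (56 - q_T)q_T - (11q_T + q_T²).
∂π_T/∂q_T = 45 - 4q_T = 0, so q_T = 45/4.

11.25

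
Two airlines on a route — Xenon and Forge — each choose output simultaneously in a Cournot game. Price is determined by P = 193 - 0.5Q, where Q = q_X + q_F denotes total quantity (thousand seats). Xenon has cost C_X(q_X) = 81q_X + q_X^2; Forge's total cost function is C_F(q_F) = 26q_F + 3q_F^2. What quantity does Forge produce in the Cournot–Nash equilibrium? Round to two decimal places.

Xenon's profit: π_X = (193 - 0.5Q)q_X - (81q_X + q_X²). Setting ∂π_X/∂q_X = 0: 112 - 3q_X - (1/2)(q_F) = 0.
Forge's first-order condition: 167 - 7q_F - (1/2)(q_X) = 0.
Rearranging gives the reaction functions q_X = (112 - (1/2)q_F)/3 and q_F = (167 - (1/2)q_X)/7.
Substituting one into the other gives q_X = 33.7590 and q_F = 1780/83.

21.45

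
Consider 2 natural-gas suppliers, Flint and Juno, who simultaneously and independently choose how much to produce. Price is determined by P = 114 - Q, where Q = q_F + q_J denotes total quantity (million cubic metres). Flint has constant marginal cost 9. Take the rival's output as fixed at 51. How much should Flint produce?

With the rival's output fixed at 51, Flint's profit is π_F = (114 - 51 - q_F)q_F - (9q_F) = (63 - q_F)q_F - (9q_F).
∂π_F/∂q_F = 54 - 2q_F = 0, so q_F = 27.

27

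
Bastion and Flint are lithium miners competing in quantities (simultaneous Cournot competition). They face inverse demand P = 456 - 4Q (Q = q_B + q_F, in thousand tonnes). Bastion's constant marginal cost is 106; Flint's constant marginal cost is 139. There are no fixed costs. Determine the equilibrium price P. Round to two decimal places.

Bastion's profit: π_B = (456 - 4Q)q_B - (106q_B). Setting ∂π_B/∂q_B = 0: 350 - 8q_B - 4(q_F) = 0.
Flint's first-order condition: 317 - 8q_F - 4(q_B) = 0.
Rearranging gives the reaction functions q_B = (350 - 4q_F)/8 and q_F = (317 - 4q_B)/8.
Substituting one into the other gives q_B = 383/12 and q_F = 71/3.
Total output Q = 667/12, so price P = 456 - 4·(667/12) = 701/3.

233.67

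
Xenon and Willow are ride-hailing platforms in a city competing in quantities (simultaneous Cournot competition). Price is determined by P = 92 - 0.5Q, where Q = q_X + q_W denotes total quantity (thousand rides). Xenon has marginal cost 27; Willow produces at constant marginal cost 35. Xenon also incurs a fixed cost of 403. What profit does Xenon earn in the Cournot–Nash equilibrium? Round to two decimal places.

781.22

Xenon's profit: π_X = (92 - 0.5Q)q_X - (27q_X). Setting ∂π_X/∂q_X = 0: 65 - q_X - (1/2)(q_W) = 0.
Willow's first-order condition: 57 - q_W - (1/2)(q_X) = 0.
So q_X = (65 - (1/2)q_W) and q_W = (57 - (1/2)q_X).
Substituting one into the other gives q_X = 146/3 and q_W = 98/3.
Price P = 92 - (1/2)·(244/3) = 154/3.
Xenon's profit: (154/3 - 27)·(146/3) - 403 = 781.2222.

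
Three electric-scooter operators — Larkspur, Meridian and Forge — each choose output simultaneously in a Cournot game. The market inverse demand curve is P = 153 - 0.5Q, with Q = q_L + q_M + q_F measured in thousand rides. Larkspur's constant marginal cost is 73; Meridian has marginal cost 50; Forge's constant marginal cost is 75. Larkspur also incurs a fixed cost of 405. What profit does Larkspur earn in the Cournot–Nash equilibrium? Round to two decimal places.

Larkspur's profit: π_L = (153 - 0.5Q)q_L - (73q_L). Setting ∂π_L/∂q_L = 0: 80 - q_L - (1/2)(q_M + q_F) = 0.
Meridian's profit: π_M = (153 - 0.5Q)q_M - (50q_M). Setting ∂π_M/∂q_M = 0: 103 - q_M - (1/2)(q_L + q_F) = 0.
Forge's first-order condition: 78 - q_F - (1/2)(q_L + q_M) = 0.
Adding the 3 first-order conditions: 261 − 2Q = 0, so Q = 261/2.
Back-substituting: q_L = (80 − 261/4)/(1/2) = 59/2, q_M = (103 − 261/4)/(1/2) = 151/2, q_F = (78 − 261/4)/(1/2) = 51/2.
Price P = 153 - (1/2)·(261/2) = 351/4.
Larkspur's profit: (351/4 - 73)·(59/2) - 405 = 241/8.

30.13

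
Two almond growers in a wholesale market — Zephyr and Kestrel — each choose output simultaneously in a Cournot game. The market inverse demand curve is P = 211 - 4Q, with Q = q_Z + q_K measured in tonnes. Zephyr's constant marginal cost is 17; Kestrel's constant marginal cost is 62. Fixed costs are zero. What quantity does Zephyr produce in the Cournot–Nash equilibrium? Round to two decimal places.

19.92

Zephyr's profit: π_Z = (211 - 4Q)q_Z - (17q_Z). Setting ∂π_Z/∂q_Z = 0: 194 - 8q_Z - 4(q_K) = 0.
Kestrel's first-order condition: 149 - 8q_K - 4(q_Z) = 0.
Best responses: q_Z = (194 - 4q_K)/8, q_K = (149 - 4q_Z)/8.
Solving the pair: q_Z = 239/12, q_K = 26/3.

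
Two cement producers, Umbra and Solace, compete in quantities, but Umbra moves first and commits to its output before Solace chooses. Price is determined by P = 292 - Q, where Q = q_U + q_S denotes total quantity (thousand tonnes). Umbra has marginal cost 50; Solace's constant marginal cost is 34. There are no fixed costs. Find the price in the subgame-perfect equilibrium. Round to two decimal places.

106.50

Solve by backward induction. Given q_U, the follower Solace maximises π_S = (292 - q_U - q_S)q_S - 34q_S.
Follower FOC: 258 - q_U - 2q_S = 0, so q_S(q_U) = (258 - q_U)/2.
The leader anticipates this reaction. Substituting into P = 292 - Q gives P = 163 - (1/2)q_U, so π_U = (163 - (1/2)q_U)q_U - 50q_U.
Maximising: ∂π_U/∂q_U = 113 - q_U = 0, giving q_U = 113.
Then q_S = (258 - 113)/2 = 145/2.
Total output Q = 371/2, so price P = 292 - 371/2 = 213/2.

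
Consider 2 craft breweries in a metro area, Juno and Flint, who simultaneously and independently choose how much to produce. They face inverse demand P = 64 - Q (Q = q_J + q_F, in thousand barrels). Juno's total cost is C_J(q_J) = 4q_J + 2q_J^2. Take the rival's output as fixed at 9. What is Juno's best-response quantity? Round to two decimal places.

With the rival's output fixed at 9, Juno's profit is π_J = (64 - 9 - q_J)q_J - (4q_J + 2q_J²) = (55 - q_J)q_J - (4q_J + 2q_J²).
∂π_J/∂q_J = 51 - 6q_J = 0, so q_J = 17/2.

8.50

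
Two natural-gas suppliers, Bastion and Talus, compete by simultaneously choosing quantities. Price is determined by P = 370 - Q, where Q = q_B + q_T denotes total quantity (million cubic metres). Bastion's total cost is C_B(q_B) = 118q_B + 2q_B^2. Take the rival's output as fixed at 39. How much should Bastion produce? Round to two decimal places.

With the rival's output fixed at 39, Bastion's profit is π_B = (370 - 39 - q_B)q_B - (118q_B + 2q_B²) = (331 - q_B)q_B - (118q_B + 2q_B²).
∂π_B/∂q_B = 213 - 6q_B = 0, so q_B = 71/2.

35.50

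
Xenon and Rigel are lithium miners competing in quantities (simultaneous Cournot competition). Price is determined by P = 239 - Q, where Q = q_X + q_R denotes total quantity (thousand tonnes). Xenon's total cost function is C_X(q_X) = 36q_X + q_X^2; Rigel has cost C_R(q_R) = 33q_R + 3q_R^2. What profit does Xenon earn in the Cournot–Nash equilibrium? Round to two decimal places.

4184.65

Xenon's profit: π_X = (239 - Q)q_X - (36q_X + q_X²). Setting ∂π_X/∂q_X = 0: 203 - 4q_X - (q_R) = 0.
Rigel's profit: π_R = (239 - Q)q_R - (33q_R + 3q_R²). Setting ∂π_R/∂q_R = 0: 206 - 8q_R - (q_X) = 0.
Rearranging gives the reaction functions q_X = (203 - q_R)/4 and q_R = (206 - q_X)/8.
Substituting one into the other gives q_X = 1418/31 and q_R = 621/31.
Price P = 239 - 65.7742 = 173.2258.
Xenon's profit: 173.2258·(1418/31) - 36·(1418/31) - (1418/31)² = 4184.6493.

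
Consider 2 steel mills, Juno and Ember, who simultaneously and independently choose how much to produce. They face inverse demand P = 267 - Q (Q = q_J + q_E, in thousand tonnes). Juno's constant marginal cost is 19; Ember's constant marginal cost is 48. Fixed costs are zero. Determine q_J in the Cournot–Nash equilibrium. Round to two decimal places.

Juno's profit: π_J = (267 - Q)q_J - (19q_J). Setting ∂π_J/∂q_J = 0: 248 - 2q_J - (q_E) = 0.
Ember's profit: π_E = (267 - Q)q_E - (48q_E). Setting ∂π_E/∂q_E = 0: 219 - 2q_E - (q_J) = 0.
Best responses: q_J = (248 - q_E)/2, q_E = (219 - q_J)/2.
Substituting one into the other gives q_J = 277/3 and q_E = 190/3.

92.33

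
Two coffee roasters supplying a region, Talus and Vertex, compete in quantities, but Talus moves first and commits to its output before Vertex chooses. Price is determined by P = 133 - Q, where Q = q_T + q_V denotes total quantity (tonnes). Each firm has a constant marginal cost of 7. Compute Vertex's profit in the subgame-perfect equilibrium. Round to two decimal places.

Solve by backward induction. Given q_T, the follower Vertex maximises π_V = (133 - q_T - q_V)q_V - 7q_V.
Setting the follower's marginal profit to zero, 126 - q_T - 2q_V = 0, i.e. q_V = (126 - q_T)/2.
Talus substitutes q_V(q_T) into its own profit: π_T = q_T(133 - q_T - (126 - q_T)/2) - 7q_T = (70 - (1/2)q_T)q_T - 7q_T.
Leader FOC: 63 - q_T = 0, so q_T = 63.
Then q_V = (126 - 63)/2 = 63/2.
Price P = 133 - 189/2 = 77/2.
Vertex's profit: (77/2 - 7)·(63/2) = 992.2500.

992.25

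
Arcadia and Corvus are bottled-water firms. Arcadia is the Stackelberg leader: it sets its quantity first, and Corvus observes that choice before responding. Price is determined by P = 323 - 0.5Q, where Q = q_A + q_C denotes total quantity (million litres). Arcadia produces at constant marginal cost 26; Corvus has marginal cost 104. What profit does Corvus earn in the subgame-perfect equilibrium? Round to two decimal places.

496.13

Solve by backward induction. Given q_A, the follower Corvus maximises π_C = (323 - (1/2)q_A - (1/2)q_C)q_C - 104q_C.
Follower FOC: 219 - (1/2)q_A - q_C = 0, so q_C(q_A) = (219 - (1/2)q_A).
The leader anticipates this reaction. Substituting into P = 323 - 0.5Q gives P = 427/2 - (1/4)q_A, so π_A = (427/2 - (1/4)q_A)q_A - 26q_A.
Maximising: ∂π_A/∂q_A = 375/2 - (1/2)q_A = 0, giving q_A = 375.
Then q_C = (219 - (1/2)·375) = 63/2.
Price P = 323 - (1/2)·(813/2) = 479/4.
Corvus's profit: (479/4 - 104)·(63/2) = 496.1250.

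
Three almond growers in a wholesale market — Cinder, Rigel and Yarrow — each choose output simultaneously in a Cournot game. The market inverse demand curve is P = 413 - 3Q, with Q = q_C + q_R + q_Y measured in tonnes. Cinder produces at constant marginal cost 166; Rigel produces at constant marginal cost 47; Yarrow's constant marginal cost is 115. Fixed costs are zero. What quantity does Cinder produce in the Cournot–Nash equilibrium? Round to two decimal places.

6.42

Cinder's profit: π_C = (413 - 3Q)q_C - (166q_C). Setting ∂π_C/∂q_C = 0: 247 - 6q_C - 3(q_R + q_Y) = 0.
Rigel's first-order condition: 366 - 6q_R - 3(q_C + q_Y) = 0.
Yarrow's first-order condition: 298 - 6q_Y - 3(q_C + q_R) = 0.
Adding the 3 conditions: 911 − 6Q − 6Q = 0, i.e. Q = 911/12.
Back-substituting: q_C = (247 − 911/4)/3 = 77/12, q_R = (366 − 911/4)/3 = 553/12, q_Y = (298 − 911/4)/3 = 281/12.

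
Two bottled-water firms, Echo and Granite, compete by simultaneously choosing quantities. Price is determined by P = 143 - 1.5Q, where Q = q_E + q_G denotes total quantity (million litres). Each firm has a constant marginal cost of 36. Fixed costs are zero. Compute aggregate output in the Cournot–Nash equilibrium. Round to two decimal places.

47.56

Each firm earns π_i = (143 - 1.5Q)q_i - 36q_i.
Setting ∂π_i/∂q_i = 0 with rivals' quantities fixed: 107 - 3q_i - (3/2)q_j = 0.
With identical firms every q_j equals q_i, so q_j = q_i and 107 = (9/2)q_i, giving q_i = 214/9.
Total output Q = 214/9 + 214/9 = 428/9.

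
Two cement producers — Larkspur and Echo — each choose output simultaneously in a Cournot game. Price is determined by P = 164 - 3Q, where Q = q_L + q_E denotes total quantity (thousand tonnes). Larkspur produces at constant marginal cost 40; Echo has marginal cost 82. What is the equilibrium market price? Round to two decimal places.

95.33

Larkspur's profit: π_L = (164 - 3Q)q_L - (40q_L). Setting ∂π_L/∂q_L = 0: 124 - 6q_L - 3(q_E) = 0.
Echo's first-order condition: 82 - 6q_E - 3(q_L) = 0.
So q_L = (124 - 3q_E)/6 and q_E = (82 - 3q_L)/6.
Solving the pair: q_L = 166/9, q_E = 40/9.
Total output Q = 206/9, so price P = 164 - 3·(206/9) = 286/3.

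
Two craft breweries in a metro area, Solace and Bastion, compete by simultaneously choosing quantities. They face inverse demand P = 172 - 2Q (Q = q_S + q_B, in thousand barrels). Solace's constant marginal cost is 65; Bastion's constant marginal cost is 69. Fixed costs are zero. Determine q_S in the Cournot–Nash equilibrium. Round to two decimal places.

Solace's profit: π_S = (172 - 2Q)q_S - (65q_S). Setting ∂π_S/∂q_S = 0: 107 - 4q_S - 2(q_B) = 0.
Bastion's first-order condition: 103 - 4q_B - 2(q_S) = 0.
Best responses: q_S = (107 - 2q_B)/4, q_B = (103 - 2q_S)/4.
Solving the pair: q_S = 37/2, q_B = 33/2.

18.50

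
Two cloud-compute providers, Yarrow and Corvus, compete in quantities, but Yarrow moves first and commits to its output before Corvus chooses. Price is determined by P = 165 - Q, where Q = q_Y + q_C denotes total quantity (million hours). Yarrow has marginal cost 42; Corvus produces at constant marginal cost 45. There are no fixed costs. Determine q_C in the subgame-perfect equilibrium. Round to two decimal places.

Solve by backward induction. Given q_Y, the follower Corvus maximises π_C = (165 - q_Y - q_C)q_C - 45q_C.
Follower FOC: 120 - q_Y - 2q_C = 0, so q_C(q_Y) = (120 - q_Y)/2.
Yarrow substitutes q_C(q_Y) into its own profit: π_Y = q_Y(165 - q_Y - (120 - q_Y)/2) - 42q_Y = (105 - (1/2)q_Y)q_Y - 42q_Y.
Maximising: ∂π_Y/∂q_Y = 63 - q_Y = 0, giving q_Y = 63.
Then q_C = (120 - 63)/2 = 57/2.

28.50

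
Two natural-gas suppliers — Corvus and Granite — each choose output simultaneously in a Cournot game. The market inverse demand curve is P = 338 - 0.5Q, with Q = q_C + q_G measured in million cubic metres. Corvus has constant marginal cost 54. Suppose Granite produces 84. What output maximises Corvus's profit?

242

With the rival's output fixed at 84, Corvus's profit is π_C = (338 - (1/2)·84 - (1/2)q_C)q_C - (54q_C) = (296 - (1/2)q_C)q_C - (54q_C).
∂π_C/∂q_C = 242 - q_C = 0, so q_C = 242.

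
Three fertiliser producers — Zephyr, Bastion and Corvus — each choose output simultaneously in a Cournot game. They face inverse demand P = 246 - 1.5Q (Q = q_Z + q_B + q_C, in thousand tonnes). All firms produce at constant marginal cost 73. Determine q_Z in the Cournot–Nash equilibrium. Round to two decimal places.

A representative firm's profit is π_i = q_i(246 - 1.5Q) - 73q_i.
Setting ∂π_i/∂q_i = 0 with rivals' quantities fixed: 173 - 3q_i - (3/2)·Σ_{j≠i} q_j = 0.
With identical firms every q_j equals q_i, so Σ_{j≠i} q_j = 2q_i and 173 = 6q_i, giving q_i = 173/6.

28.83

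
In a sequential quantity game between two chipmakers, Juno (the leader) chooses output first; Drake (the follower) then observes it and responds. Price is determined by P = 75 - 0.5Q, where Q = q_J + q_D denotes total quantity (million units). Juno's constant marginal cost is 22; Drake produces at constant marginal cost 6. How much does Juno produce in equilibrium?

37

Solve by backward induction. Given q_J, the follower Drake maximises π_D = (75 - (1/2)q_J - (1/2)q_D)q_D - 6q_D.
Setting the follower's marginal profit to zero, 69 - (1/2)q_J - q_D = 0, i.e. q_D = (69 - (1/2)q_J).
The leader anticipates this reaction. Substituting into P = 75 - 0.5Q gives P = 81/2 - (1/4)q_J, so π_J = (81/2 - (1/4)q_J)q_J - 22q_J.
Maximising: ∂π_J/∂q_J = 37/2 - (1/2)q_J = 0, giving q_J = 37.
Then q_D = (69 - (1/2)·37) = 101/2.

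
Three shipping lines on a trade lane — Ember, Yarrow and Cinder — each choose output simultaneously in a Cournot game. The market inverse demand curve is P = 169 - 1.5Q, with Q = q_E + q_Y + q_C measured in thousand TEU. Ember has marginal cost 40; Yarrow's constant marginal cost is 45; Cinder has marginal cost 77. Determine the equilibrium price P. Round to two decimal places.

82.75

Ember's profit: π_E = (169 - 1.5Q)q_E - (40q_E). Setting ∂π_E/∂q_E = 0: 129 - 3q_E - (3/2)(q_Y + q_C) = 0.
Yarrow's profit: π_Y = (169 - 1.5Q)q_Y - (45q_Y). Setting ∂π_Y/∂q_Y = 0: 124 - 3q_Y - (3/2)(q_E + q_C) = 0.
Cinder's profit: π_C = (169 - 1.5Q)q_C - (77q_C). Setting ∂π_C/∂q_C = 0: 92 - 3q_C - (3/2)(q_E + q_Y) = 0.
Adding the 3 first-order conditions: 345 − 6Q = 0, so Q = 115/2.
Back-substituting: q_E = (129 − 345/4)/(3/2) = 57/2, q_Y = (124 − 345/4)/(3/2) = 151/6, q_C = (92 − 345/4)/(3/2) = 23/6.
Total output Q = 115/2, so price P = 169 - (3/2)·(115/2) = 331/4.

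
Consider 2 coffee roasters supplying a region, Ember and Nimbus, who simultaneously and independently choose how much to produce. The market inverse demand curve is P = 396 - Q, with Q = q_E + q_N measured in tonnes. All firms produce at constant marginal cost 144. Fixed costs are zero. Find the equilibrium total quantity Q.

168

Each firm earns π_i = (396 - Q)q_i - 144q_i.
First-order condition (treating rivals' output as given): 252 - 2q_i - q_j = 0.
By symmetry each firm produces the same amount; substituting q_j = q_i yields q_i = 252/3 = 84.
Total output Q = 84 + 84 = 168.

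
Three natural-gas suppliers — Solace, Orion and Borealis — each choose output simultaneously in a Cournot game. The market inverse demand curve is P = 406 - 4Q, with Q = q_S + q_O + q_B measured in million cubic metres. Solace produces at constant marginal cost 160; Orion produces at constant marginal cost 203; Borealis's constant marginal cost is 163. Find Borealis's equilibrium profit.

1225

Solace's profit: π_S = (406 - 4Q)q_S - (160q_S). Setting ∂π_S/∂q_S = 0: 246 - 8q_S - 4(q_O + q_B) = 0.
Orion's first-order condition: 203 - 8q_O - 4(q_S + q_B) = 0.
Borealis's profit: π_B = (406 - 4Q)q_B - (163q_B). Setting ∂π_B/∂q_B = 0: 243 - 8q_B - 4(q_S + q_O) = 0.
Summing all 3 equations gives 692 − 16Q = 0, hence Q = 173/4.
Back-substituting: q_S = (246 − 173)/4 = 73/4, q_O = (203 − 173)/4 = 15/2, q_B = (243 − 173)/4 = 35/2.
Price P = 406 - 4·(173/4) = 233.
Borealis's profit: (233 - 163)·(35/2) = 1225.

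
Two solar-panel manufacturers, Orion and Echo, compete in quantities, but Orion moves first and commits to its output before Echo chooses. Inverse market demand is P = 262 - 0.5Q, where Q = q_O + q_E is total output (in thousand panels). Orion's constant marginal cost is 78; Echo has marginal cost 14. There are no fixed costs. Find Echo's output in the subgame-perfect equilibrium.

188

The follower Echo best-responds to any q_O: π_E = (262 - 0.5Q)q_E - 14q_E.
Setting the follower's marginal profit to zero, 248 - (1/2)q_O - q_E = 0, i.e. q_E = (248 - (1/2)q_O).
The leader anticipates this reaction. Substituting into P = 262 - 0.5Q gives P = 138 - (1/4)q_O, so π_O = (138 - (1/4)q_O)q_O - 78q_O.
The leader's first-order condition 60 - (1/2)q_O = 0 yields q_O = 120.
Then q_E = (248 - (1/2)·120) = 188.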